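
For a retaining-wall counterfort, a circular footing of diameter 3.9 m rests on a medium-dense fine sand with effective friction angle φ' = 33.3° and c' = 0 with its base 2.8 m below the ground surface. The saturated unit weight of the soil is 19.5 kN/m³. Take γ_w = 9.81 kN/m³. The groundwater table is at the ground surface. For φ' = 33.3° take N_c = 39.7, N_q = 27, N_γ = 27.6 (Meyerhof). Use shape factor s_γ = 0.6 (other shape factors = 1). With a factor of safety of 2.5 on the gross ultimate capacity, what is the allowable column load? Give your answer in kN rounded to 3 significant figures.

P_all ≈ 5000 kN

Water table at ground surface, so effective unit weight γ' = 19.5 − 9.81 = 9.69 kN/m³ is used throughout; overburden q = 9.69 × 2.8 = 27.132 kPa; the same γ' applies in the ½γBN_γ term.
Surcharge term q·N_q = 27.132 × 27 = 732.56 kPa; self-weight term 0.5·γ·B·N_γ·s_γ = 0.5 × 9.69 × 3.9 × 27.6 × 0.6 = 312.91 kPa.
q_ult = 732.56 + 312.91 = 1045.5 kPa.
Gross allowable pressure q_all = 1045.5 / 2.5 = 418.19 kPa.
Footing area = 11.9459 m², so allowable column load = 418.19 × 11.9459 = 4995.6 kN.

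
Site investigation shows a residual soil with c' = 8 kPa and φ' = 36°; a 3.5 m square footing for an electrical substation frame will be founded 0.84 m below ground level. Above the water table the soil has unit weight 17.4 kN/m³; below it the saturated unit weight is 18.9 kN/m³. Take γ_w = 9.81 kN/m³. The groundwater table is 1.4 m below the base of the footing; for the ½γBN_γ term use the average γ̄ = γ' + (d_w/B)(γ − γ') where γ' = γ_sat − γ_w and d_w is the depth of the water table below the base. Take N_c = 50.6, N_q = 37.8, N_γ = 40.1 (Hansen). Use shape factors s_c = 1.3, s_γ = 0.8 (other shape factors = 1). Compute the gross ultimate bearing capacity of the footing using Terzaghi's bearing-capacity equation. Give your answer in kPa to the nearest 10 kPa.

Overburden at base level: q = 17.4 × 0.84 = 14.616 kPa.
The water table is 1.4 m below the base (< B = 3.5 m), so the ½γBN_γ term uses γ̄ = γ' + (d_w/B)(γ − γ') = 9.09 + (1.4/3.5)(17.4 − 9.09) = 12.414 kN/m³.
Cohesion term c·N_c·s_c = 8 × 50.6 × 1.3 = 526.24 kPa; surcharge term q·N_q = 14.616 × 37.8 = 552.48 kPa; self-weight term 0.5·γ·B·N_γ·s_γ = 0.5 × 12.414 × 3.5 × 40.1 × 0.8 = 696.92 kPa.
q_ult = 526.24 + 552.48 + 696.92 = 1775.6 kPa.

q_ult ≈ 1780 kPa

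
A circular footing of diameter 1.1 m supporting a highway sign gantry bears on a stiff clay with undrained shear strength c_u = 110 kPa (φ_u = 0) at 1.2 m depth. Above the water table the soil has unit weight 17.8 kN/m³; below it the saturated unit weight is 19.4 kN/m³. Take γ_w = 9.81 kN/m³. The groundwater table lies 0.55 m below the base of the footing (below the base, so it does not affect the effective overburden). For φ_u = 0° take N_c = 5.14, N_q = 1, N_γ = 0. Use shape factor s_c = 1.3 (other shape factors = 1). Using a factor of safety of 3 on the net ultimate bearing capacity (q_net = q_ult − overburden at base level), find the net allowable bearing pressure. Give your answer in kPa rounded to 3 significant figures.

q_all(net) ≈ 245 kPa

Effective surcharge at the founding depth q = γ·D_f = 17.8 × 1.2 = 21.36 kPa.
q_ult = c·N_c·s_c + q·N_q
     = 110 × 5.14 × 1.3 + 21.36 × 1
     = 735.02 + 21.36 = 756.38 kPa.
q_net = 756.38 − 21.36 = 735.02 kPa.
q_all(net) = 735.02 / 3 = 245.01 kPa.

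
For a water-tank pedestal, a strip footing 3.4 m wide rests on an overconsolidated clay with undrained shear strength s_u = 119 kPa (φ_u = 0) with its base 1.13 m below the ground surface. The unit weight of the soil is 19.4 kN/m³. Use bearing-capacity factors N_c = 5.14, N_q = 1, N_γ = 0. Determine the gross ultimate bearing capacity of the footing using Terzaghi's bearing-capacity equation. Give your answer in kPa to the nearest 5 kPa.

q = γ·D_f = 19.4 × 1.13 = 21.922 kPa.
c·N_c = 119 × 5.14 = 611.66 kPa
q·N_q = 21.922 × 1 = 21.922 kPa
q_ult = 611.66 + 21.922 = 633.58 kPa.

q_ult ≈ 635 kPa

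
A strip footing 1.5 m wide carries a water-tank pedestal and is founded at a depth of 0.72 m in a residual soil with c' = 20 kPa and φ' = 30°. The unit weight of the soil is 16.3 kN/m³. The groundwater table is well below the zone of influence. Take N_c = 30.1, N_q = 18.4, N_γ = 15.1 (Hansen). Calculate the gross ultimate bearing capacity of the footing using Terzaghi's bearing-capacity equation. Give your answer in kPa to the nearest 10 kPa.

q_ult ≈ 1000 kPa

q = γ·D_f = 16.3 × 0.72 = 11.736 kPa.
c·N_c = 20 × 30.1 = 602 kPa
q·N_q = 11.736 × 18.4 = 215.94 kPa
0.5·γ·B·N_γ = 0.5 × 16.3 × 1.5 × 15.1 = 184.6 kPa
q_ult = 602 + 215.94 + 184.6 = 1002.5 kPa.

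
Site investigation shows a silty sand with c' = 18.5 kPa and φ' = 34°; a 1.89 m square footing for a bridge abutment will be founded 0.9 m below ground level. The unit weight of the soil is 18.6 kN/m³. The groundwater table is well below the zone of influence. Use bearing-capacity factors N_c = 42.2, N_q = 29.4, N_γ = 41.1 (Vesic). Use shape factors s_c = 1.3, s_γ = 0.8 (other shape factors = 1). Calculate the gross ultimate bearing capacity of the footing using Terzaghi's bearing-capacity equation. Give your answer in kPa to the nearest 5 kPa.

q_ult ≈ 2085 kPa

Effective surcharge at the founding depth q = γ·D_f = 18.6 × 0.9 = 16.74 kPa.
q_ult = c·N_c·s_c + q·N_q + 0.5·γ·B·N_γ·s_γ
     = 18.5 × 42.2 × 1.3 + 16.74 × 29.4 + 0.5 × 18.6 × 1.89 × 41.1 × 0.8
     = 1014.9 + 492.16 + 577.93 = 2085 kPa.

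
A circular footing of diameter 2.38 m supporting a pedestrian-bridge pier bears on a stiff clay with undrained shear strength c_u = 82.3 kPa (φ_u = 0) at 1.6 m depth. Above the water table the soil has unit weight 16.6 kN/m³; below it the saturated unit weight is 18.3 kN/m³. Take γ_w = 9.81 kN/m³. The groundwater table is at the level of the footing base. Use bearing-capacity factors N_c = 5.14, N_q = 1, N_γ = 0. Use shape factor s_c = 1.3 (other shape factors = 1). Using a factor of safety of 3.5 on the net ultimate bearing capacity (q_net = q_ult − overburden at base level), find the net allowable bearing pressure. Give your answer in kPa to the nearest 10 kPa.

Effective surcharge at the founding depth q = γ·D_f = 16.6 × 1.6 = 26.56 kPa.
q_ult = c·N_c·s_c + q·N_q
     = 82.3 × 5.14 × 1.3 + 26.56 × 1
     = 549.93 + 26.56 = 576.49 kPa.
q_net = 576.49 − 26.56 = 549.93 kPa.
q_all(net) = 549.93 / 3.5 = 157.12 kPa.

q_all(net) ≈ 160 kPa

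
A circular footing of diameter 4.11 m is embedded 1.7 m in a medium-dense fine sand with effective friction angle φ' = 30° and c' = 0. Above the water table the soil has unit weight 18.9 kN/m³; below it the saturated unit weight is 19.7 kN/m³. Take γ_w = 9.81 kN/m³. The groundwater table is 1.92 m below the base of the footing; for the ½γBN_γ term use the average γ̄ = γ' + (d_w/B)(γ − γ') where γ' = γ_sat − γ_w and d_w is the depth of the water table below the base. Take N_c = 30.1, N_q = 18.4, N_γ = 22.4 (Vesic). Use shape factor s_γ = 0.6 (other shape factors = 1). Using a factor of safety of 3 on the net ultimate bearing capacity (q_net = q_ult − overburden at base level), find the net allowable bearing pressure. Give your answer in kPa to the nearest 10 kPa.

Effective surcharge at the founding depth q = γ·D_f = 18.9 × 1.7 = 32.13 kPa.
With d_w = 1.92 m < B, γ̄ = 9.89 + (1.92/4.11) × (18.9 − 9.89) = 14.099 kN/m³.
q_ult = q·N_q + 0.5·γ·B·N_γ·s_γ
     = 32.13 × 18.4 + 0.5 × 14.099 × 4.11 × 22.4 × 0.6
     = 591.19 + 389.4 = 980.6 kPa.
q_net = 980.6 − 32.13 = 948.47 kPa.
q_all(net) = 948.47 / 3 = 316.16 kPa.

q_all(net) ≈ 320 kPa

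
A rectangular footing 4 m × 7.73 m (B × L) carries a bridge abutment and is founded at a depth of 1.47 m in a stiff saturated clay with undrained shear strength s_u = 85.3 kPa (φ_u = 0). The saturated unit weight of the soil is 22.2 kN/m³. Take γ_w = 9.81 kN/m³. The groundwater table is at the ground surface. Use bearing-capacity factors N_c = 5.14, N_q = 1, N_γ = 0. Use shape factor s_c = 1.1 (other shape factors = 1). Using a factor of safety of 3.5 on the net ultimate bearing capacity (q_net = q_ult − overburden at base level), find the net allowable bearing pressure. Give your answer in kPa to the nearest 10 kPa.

q_all(net) ≈ 140 kPa

With the water table at the surface the whole profile is submerged: γ' = 22.2 − 9.81 = 12.39 kN/m³, so q = γ'·D_f = 18.213 kPa.
q_ult = c·N_c·s_c + q·N_q
     = 85.3 × 5.14 × 1.1 + 18.213 × 1
     = 482.29 + 18.213 = 500.5 kPa.
q_net = 500.5 − 18.213 = 482.29 kPa.
q_all(net) = 482.29 / 3.5 = 137.8 kPa.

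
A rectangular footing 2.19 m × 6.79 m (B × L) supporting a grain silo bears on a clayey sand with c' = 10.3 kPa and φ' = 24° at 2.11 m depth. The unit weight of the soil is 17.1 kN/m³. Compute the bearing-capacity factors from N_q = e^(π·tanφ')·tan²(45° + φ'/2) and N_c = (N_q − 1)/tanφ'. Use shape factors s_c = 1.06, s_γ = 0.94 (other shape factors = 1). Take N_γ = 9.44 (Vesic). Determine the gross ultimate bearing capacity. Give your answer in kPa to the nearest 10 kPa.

q_ult ≈ 720 kPa

tan24° = 0.4452, so N_q = e^(π×0.4452)·tan²(57°) = 4.05 × 2.371 = 9.6.
N_c = (9.6 − 1)/tan24° = 19.32.
q = γ·D_f = 17.1 × 2.11 = 36.081 kPa.
c·N_c·s_c = 10.3 × 19.324 × 1.06 = 210.97 kPa
q·N_q = 36.081 × 9.6034 = 346.5 kPa
0.5·γ·B·N_γ·s_γ = 0.5 × 17.1 × 2.19 × 9.44 × 0.94 = 166.15 kPa
q_ult = 210.97 + 346.5 + 166.15 = 723.63 kPa.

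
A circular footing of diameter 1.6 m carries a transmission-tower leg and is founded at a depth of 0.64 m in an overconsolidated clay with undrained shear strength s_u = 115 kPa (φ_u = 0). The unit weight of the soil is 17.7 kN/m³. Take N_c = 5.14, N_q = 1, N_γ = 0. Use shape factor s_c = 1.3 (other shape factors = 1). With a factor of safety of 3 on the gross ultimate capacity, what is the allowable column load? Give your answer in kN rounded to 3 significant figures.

Effective surcharge at the founding depth q = γ·D_f = 17.7 × 0.64 = 11.328 kPa.
q_ult = c·N_c·s_c + q·N_q
     = 115 × 5.14 × 1.3 + 11.328 × 1
     = 768.43 + 11.328 = 779.76 kPa.
Gross allowable pressure q_all = 779.76 / 3 = 259.92 kPa.
Footing area = 2.0106 m², so allowable column load = 259.92 × 2.0106 = 522.59 kN.

P_all ≈ 523 kN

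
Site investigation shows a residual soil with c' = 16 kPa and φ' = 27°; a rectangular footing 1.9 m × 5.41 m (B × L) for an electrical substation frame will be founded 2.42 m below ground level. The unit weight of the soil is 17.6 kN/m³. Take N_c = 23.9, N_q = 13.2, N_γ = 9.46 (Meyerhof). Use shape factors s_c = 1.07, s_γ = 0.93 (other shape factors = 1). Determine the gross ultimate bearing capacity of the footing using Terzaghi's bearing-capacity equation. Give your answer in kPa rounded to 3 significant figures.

Effective surcharge at the founding depth q = γ·D_f = 17.6 × 2.42 = 42.592 kPa.
q_ult = c·N_c·s_c + q·N_q + 0.5·γ·B·N_γ·s_γ
     = 16 × 23.9 × 1.07 + 42.592 × 13.2 + 0.5 × 17.6 × 1.9 × 9.46 × 0.93
     = 409.17 + 562.21 + 147.1 = 1118.5 kPa.

q_ult ≈ 1120 kPa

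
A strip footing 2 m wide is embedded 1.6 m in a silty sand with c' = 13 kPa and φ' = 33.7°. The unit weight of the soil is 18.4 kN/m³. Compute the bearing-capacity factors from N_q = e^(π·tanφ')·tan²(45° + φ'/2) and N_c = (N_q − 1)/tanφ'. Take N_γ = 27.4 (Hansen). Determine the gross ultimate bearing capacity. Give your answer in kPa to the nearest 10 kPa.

tan33.7° = 0.6669, so N_q = e^(π×0.6669)·tan²(61.85°) = 8.127 × 3.493 = 28.39.
N_c = (28.39 − 1)/tan33.7° = 41.06.
Overburden at base level: q = 18.4 × 1.6 = 29.44 kPa.
Cohesion term c·N_c = 13 × 41.063 = 533.82 kPa; surcharge term q·N_q = 29.44 × 28.386 = 835.68 kPa; self-weight term 0.5·γ·B·N_γ = 0.5 × 18.4 × 2 × 27.4 = 504.16 kPa.
q_ult = 533.82 + 835.68 + 504.16 = 1873.7 kPa.

q_ult ≈ 1870 kPa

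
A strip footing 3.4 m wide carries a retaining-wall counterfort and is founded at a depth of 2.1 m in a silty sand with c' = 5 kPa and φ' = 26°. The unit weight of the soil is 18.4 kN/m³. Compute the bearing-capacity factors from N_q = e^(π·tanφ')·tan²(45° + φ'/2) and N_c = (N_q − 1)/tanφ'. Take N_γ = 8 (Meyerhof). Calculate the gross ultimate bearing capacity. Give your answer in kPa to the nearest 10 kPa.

q_ult ≈ 820 kPa

tan26° = 0.4877, so N_q = e^(π×0.4877)·tan²(58°) = 4.629 × 2.561 = 11.85.
N_c = (11.85 − 1)/tan26° = 22.25.
Overburden at base level: q = 18.4 × 2.1 = 38.64 kPa.
Cohesion term c·N_c = 5 × 22.254 = 111.27 kPa; surcharge term q·N_q = 38.64 × 11.854 = 458.05 kPa; self-weight term 0.5·γ·B·N_γ = 0.5 × 18.4 × 3.4 × 8 = 250.24 kPa.
q_ult = 111.27 + 458.05 + 250.24 = 819.56 kPa.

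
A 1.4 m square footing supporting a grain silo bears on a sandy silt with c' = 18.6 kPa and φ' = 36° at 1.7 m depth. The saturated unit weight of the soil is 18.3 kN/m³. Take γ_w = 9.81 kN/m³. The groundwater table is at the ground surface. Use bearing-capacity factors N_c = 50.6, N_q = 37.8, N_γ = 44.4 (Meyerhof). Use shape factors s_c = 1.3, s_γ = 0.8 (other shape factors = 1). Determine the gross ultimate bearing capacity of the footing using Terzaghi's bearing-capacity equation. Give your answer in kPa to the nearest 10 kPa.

Water table at ground surface, so effective unit weight γ' = 18.3 − 9.81 = 8.49 kN/m³ is used throughout; overburden q = 8.49 × 1.7 = 14.433 kPa; the same γ' applies in the ½γBN_γ term.
Cohesion term c·N_c·s_c = 18.6 × 50.6 × 1.3 = 1223.5 kPa; surcharge term q·N_q = 14.433 × 37.8 = 545.57 kPa; self-weight term 0.5·γ·B·N_γ·s_γ = 0.5 × 8.49 × 1.4 × 44.4 × 0.8 = 211.1 kPa.
q_ult = 1223.5 + 545.57 + 211.1 = 1980.2 kPa.

q_ult ≈ 1980 kPa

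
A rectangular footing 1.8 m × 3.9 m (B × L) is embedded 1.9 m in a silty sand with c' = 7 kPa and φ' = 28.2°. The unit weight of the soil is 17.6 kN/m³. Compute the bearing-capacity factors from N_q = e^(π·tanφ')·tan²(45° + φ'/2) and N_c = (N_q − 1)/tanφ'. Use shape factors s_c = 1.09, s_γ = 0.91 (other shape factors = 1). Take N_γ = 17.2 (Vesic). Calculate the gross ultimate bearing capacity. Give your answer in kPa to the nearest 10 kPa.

tan28.2° = 0.5362, so N_q = e^(π×0.5362)·tan²(59.1°) = 5.39 × 2.792 = 15.05.
N_c = (15.05 − 1)/tan28.2° = 26.2.
q = γ·D_f = 17.6 × 1.9 = 33.44 kPa.
c·N_c·s_c = 7 × 26.198 × 1.09 = 199.89 kPa
q·N_q = 33.44 × 15.047 = 503.19 kPa
0.5·γ·B·N_γ·s_γ = 0.5 × 17.6 × 1.8 × 17.2 × 0.91 = 247.93 kPa
q_ult = 199.89 + 503.19 + 247.93 = 951.01 kPa.

q_ult ≈ 950 kPa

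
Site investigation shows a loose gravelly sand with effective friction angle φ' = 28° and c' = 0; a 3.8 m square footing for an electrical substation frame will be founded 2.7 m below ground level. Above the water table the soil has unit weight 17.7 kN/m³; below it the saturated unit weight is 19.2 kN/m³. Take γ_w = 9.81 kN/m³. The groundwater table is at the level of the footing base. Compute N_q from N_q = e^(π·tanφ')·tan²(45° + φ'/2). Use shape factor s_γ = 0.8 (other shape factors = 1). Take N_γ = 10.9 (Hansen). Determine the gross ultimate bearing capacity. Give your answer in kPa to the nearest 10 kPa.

q_ult ≈ 860 kPa

tan28° = 0.5317, so N_q = e^(π×0.5317)·tan²(59°) = 5.314 × 2.77 = 14.72.
Overburden at base level: q = 17.7 × 2.7 = 47.79 kPa.
Below the base the soil is submerged, so the ½γBN_γ term uses γ' = 19.2 − 9.81 = 9.39 kN/m³.
Surcharge term q·N_q = 47.79 × 14.72 = 703.46 kPa; self-weight term 0.5·γ·B·N_γ·s_γ = 0.5 × 9.39 × 3.8 × 10.9 × 0.8 = 155.57 kPa.
q_ult = 703.46 + 155.57 = 859.04 kPa.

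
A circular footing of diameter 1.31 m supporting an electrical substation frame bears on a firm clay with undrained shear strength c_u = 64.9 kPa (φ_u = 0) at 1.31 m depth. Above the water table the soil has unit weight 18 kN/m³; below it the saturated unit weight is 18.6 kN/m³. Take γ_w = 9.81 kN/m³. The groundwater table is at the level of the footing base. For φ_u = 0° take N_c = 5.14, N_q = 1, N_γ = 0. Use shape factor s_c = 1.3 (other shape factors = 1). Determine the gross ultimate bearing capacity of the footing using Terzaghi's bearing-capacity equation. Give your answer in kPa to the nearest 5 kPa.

q_ult ≈ 455 kPa

Overburden at base level: q = 18 × 1.31 = 23.58 kPa.
Cohesion term c·N_c·s_c = 64.9 × 5.14 × 1.3 = 433.66 kPa; surcharge term q·N_q = 23.58 × 1 = 23.58 kPa.
q_ult = 433.66 + 23.58 = 457.24 kPa.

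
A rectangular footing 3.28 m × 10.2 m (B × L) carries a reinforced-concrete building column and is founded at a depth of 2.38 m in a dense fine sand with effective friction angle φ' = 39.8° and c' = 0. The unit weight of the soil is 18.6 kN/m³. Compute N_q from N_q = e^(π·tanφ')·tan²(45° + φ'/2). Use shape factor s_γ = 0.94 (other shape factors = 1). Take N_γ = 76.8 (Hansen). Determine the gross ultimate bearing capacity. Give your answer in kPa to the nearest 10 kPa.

tan39.8° = 0.8332, so N_q = e^(π×0.8332)·tan²(64.9°) = 13.701 × 4.557 = 62.44.
Effective surcharge at the founding depth q = γ·D_f = 18.6 × 2.38 = 44.268 kPa.
q_ult = q·N_q + 0.5·γ·B·N_γ·s_γ
     = 44.268 × 62.439 + 0.5 × 18.6 × 3.28 × 76.8 × 0.94
     = 2764.1 + 2202.1 = 4966.2 kPa.

q_ult ≈ 4970 kPa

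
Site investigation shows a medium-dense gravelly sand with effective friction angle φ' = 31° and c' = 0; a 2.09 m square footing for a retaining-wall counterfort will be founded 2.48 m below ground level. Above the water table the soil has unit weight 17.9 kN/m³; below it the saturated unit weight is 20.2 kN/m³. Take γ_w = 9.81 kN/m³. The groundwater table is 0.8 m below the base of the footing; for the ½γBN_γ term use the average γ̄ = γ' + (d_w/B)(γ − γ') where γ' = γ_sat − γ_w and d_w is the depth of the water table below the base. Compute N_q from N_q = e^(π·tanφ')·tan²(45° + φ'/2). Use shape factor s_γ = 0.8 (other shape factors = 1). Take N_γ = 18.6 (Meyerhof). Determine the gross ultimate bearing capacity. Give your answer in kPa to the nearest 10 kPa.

tan31° = 0.6009, so N_q = e^(π×0.6009)·tan²(60.5°) = 6.604 × 3.124 = 20.63.
Effective surcharge at the founding depth q = γ·D_f = 17.9 × 2.48 = 44.392 kPa.
With d_w = 0.8 m < B, γ̄ = 10.39 + (0.8/2.09) × (17.9 − 10.39) = 13.265 kN/m³.
q_ult = q·N_q + 0.5·γ·B·N_γ·s_γ
     = 44.392 × 20.631 + 0.5 × 13.265 × 2.09 × 18.6 × 0.8
     = 915.84 + 206.26 = 1122.1 kPa.

q_ult ≈ 1120 kPa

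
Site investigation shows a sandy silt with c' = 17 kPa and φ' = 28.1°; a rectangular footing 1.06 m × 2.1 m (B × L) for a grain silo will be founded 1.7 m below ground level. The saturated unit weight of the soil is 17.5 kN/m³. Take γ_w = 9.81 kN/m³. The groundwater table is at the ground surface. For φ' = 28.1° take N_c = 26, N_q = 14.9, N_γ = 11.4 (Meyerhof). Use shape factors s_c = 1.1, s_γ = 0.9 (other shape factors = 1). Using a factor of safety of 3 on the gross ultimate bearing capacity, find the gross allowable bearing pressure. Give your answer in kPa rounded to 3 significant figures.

With the water table at the surface the whole profile is submerged: γ' = 17.5 − 9.81 = 7.69 kN/m³, so q = γ'·D_f = 13.073 kPa; the same γ' applies in the ½γBN_γ term.
q_ult = c·N_c·s_c + q·N_q + 0.5·γ·B·N_γ·s_γ
     = 17 × 26 × 1.1 + 13.073 × 14.9 + 0.5 × 7.69 × 1.06 × 11.4 × 0.9
     = 486.2 + 194.79 + 41.817 = 722.8 kPa.
q_all = 722.8 / 3 = 240.93 kPa.

q_all ≈ 241 kPa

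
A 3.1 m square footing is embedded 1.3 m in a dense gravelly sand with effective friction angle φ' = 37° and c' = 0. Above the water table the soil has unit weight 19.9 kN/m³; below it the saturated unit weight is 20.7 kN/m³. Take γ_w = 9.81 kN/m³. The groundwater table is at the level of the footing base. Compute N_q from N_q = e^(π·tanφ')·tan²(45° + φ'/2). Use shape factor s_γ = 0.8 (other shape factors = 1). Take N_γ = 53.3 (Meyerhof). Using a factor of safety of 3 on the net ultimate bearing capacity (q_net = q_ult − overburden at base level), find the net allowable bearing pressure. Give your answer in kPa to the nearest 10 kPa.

N_q = e^(π·tan37°)·tan²(63.5°) = 42.92.
Overburden at base level: q = 19.9 × 1.3 = 25.87 kPa.
Below the base the soil is submerged, so the ½γBN_γ term uses γ' = 20.7 − 9.81 = 10.89 kN/m³.
Surcharge term q·N_q = 25.87 × 42.92 = 1110.3 kPa; self-weight term 0.5·γ·B·N_γ·s_γ = 0.5 × 10.89 × 3.1 × 53.3 × 0.8 = 719.74 kPa.
q_ult = 1110.3 + 719.74 = 1830.1 kPa.
q_net = 1830.1 − 25.87 = 1804.2 kPa.
q_all(net) = 1804.2 / 3 = 601.4 kPa.

q_all(net) ≈ 600 kPa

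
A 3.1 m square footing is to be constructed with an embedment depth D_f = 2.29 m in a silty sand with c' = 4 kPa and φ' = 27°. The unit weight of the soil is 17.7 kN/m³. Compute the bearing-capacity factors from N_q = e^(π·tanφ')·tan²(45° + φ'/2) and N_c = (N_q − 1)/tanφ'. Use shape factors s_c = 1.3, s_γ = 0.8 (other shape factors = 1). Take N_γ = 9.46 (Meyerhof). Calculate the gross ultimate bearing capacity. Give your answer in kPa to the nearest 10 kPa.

q_ult ≈ 870 kPa

tan27° = 0.5095, so N_q = e^(π×0.5095)·tan²(58.5°) = 4.957 × 2.663 = 13.2.
N_c = (13.2 − 1)/tan27° = 23.94.
Effective surcharge at the founding depth q = γ·D_f = 17.7 × 2.29 = 40.533 kPa.
q_ult = c·N_c·s_c + q·N_q + 0.5·γ·B·N_γ·s_γ
     = 4 × 23.942 × 1.3 + 40.533 × 13.199 + 0.5 × 17.7 × 3.1 × 9.46 × 0.8
     = 124.5 + 535 + 207.63 = 867.13 kPa.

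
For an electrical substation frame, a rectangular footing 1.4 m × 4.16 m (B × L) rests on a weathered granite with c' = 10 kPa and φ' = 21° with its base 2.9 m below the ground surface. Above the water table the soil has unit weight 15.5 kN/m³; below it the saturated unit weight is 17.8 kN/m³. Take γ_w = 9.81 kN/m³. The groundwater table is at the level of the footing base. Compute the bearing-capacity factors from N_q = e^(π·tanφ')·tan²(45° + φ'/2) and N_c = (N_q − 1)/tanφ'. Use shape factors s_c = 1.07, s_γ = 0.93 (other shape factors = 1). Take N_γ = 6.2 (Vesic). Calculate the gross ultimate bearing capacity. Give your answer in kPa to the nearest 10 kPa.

tan21° = 0.3839, so N_q = e^(π×0.3839)·tan²(55.5°) = 3.34 × 2.117 = 7.07.
N_c = (7.07 − 1)/tan21° = 15.81.
q = γ·D_f = 15.5 × 2.9 = 44.95 kPa.
For the ½γBN_γ term take γ' = 17.8 − 9.81 = 7.99 kN/m³ (soil below base is submerged).
c·N_c·s_c = 10 × 15.815 × 1.07 = 169.22 kPa
q·N_q = 44.95 × 7.0708 = 317.83 kPa
0.5·γ·B·N_γ·s_γ = 0.5 × 7.99 × 1.4 × 6.2 × 0.93 = 32.249 kPa
q_ult = 169.22 + 317.83 + 32.249 = 519.3 kPa.

q_ult ≈ 520 kPa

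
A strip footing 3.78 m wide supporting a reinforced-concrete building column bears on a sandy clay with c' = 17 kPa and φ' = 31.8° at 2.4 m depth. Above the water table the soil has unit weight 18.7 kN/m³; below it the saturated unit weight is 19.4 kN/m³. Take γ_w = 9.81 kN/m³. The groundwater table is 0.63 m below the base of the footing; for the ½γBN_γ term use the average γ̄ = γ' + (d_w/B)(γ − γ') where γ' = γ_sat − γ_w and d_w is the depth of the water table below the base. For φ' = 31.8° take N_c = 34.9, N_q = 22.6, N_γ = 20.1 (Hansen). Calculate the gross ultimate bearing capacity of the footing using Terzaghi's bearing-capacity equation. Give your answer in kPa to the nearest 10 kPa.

q_ult ≈ 2030 kPa

Effective surcharge at the founding depth q = γ·D_f = 18.7 × 2.4 = 44.88 kPa.
With d_w = 0.63 m < B, γ̄ = 9.59 + (0.63/3.78) × (18.7 − 9.59) = 11.108 kN/m³.
q_ult = c·N_c + q·N_q + 0.5·γ·B·N_γ
     = 17 × 34.9 + 44.88 × 22.6 + 0.5 × 11.108 × 3.78 × 20.1
     = 593.3 + 1014.3 + 421.99 = 2029.6 kPa.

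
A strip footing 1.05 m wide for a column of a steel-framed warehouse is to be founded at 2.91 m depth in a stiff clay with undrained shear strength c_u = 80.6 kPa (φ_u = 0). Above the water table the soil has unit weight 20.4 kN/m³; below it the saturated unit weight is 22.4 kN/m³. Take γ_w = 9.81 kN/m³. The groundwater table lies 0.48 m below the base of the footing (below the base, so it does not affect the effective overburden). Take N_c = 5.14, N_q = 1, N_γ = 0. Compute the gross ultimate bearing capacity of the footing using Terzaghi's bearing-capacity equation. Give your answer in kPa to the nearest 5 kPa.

q_ult ≈ 475 kPa

q = γ·D_f = 20.4 × 2.91 = 59.364 kPa.
c·N_c = 80.6 × 5.14 = 414.28 kPa
q·N_q = 59.364 × 1 = 59.364 kPa
q_ult = 414.28 + 59.364 = 473.65 kPa.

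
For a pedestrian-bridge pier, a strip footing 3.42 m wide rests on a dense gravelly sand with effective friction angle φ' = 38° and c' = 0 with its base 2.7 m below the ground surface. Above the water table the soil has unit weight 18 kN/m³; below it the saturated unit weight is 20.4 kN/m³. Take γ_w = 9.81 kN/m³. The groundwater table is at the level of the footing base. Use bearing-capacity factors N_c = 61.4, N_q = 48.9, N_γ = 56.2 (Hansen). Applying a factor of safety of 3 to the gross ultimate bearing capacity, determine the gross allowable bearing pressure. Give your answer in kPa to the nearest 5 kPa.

q_all ≈ 1130 kPa

Overburden at base level: q = 18 × 2.7 = 48.6 kPa.
Below the base the soil is submerged, so the ½γBN_γ term uses γ' = 20.4 − 9.81 = 10.59 kN/m³.
Surcharge term q·N_q = 48.6 × 48.9 = 2376.5 kPa; self-weight term 0.5·γ·B·N_γ = 0.5 × 10.59 × 3.42 × 56.2 = 1017.7 kPa.
q_ult = 2376.5 + 1017.7 = 3394.3 kPa.
q_all = q_ult / FS = 3394.3 / 3 = 1131.4 kPa.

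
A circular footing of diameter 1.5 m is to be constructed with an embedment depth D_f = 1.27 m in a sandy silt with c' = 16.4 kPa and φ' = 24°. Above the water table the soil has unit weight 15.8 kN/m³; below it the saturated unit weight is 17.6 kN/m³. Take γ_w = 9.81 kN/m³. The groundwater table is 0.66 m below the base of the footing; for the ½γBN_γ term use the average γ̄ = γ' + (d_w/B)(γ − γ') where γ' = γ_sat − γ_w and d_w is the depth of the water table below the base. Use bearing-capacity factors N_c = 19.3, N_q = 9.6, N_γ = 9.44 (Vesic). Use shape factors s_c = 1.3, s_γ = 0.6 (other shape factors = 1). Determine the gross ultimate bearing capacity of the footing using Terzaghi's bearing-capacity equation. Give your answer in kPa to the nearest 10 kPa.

q_ult ≈ 650 kPa

q = γ·D_f = 15.8 × 1.27 = 20.066 kPa.
γ' = 7.79 kN/m³; averaging over the depth B below the base, γ̄ = γ' + (d_w/B)(γ − γ') = 11.314 kN/m³.
c·N_c·s_c = 16.4 × 19.3 × 1.3 = 411.48 kPa
q·N_q = 20.066 × 9.6 = 192.63 kPa
0.5·γ·B·N_γ·s_γ = 0.5 × 11.314 × 1.5 × 9.44 × 0.6 = 48.064 kPa
q_ult = 411.48 + 192.63 + 48.064 = 652.17 kPa.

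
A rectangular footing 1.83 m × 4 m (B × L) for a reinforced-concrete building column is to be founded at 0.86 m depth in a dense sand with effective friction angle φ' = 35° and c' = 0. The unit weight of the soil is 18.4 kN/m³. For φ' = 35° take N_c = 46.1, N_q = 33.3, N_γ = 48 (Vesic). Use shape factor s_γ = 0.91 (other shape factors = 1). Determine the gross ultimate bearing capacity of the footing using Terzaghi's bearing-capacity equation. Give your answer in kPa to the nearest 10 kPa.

q_ult ≈ 1260 kPa

Overburden at base level: q = 18.4 × 0.86 = 15.824 kPa.
Surcharge term q·N_q = 15.824 × 33.3 = 526.94 kPa; self-weight term 0.5·γ·B·N_γ·s_γ = 0.5 × 18.4 × 1.83 × 48 × 0.91 = 735.4 kPa.
q_ult = 526.94 + 735.4 = 1262.3 kPa.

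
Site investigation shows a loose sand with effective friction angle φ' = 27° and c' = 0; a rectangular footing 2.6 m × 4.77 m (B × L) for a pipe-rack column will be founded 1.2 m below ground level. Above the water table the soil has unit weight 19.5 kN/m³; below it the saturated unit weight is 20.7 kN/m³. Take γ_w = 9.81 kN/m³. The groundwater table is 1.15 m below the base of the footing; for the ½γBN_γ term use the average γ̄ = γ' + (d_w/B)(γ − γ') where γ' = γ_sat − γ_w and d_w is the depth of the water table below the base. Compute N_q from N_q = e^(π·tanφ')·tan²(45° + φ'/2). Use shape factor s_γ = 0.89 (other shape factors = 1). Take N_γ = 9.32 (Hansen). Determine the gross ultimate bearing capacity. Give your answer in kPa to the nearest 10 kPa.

tan27° = 0.5095, so N_q = e^(π×0.5095)·tan²(58.5°) = 4.957 × 2.663 = 13.2.
Effective surcharge at the founding depth q = γ·D_f = 19.5 × 1.2 = 23.4 kPa.
With d_w = 1.15 m < B, γ̄ = 10.89 + (1.15/2.6) × (19.5 − 10.89) = 14.698 kN/m³.
q_ult = q·N_q + 0.5·γ·B·N_γ·s_γ
     = 23.4 × 13.199 + 0.5 × 14.698 × 2.6 × 9.32 × 0.89
     = 308.86 + 158.49 = 467.35 kPa.

q_ult ≈ 470 kPa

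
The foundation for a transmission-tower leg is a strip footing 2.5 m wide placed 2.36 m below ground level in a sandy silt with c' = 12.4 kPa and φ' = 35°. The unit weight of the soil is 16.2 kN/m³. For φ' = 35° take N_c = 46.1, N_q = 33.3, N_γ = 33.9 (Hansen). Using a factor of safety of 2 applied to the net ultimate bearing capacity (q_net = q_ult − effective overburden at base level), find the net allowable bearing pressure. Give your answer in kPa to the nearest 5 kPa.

q_all(net) ≈ 1245 kPa

q = γ·D_f = 16.2 × 2.36 = 38.232 kPa.
c·N_c = 12.4 × 46.1 = 571.64 kPa
q·N_q = 38.232 × 33.3 = 1273.1 kPa
0.5·γ·B·N_γ = 0.5 × 16.2 × 2.5 × 33.9 = 686.48 kPa
q_ult = 571.64 + 1273.1 + 686.48 = 2531.2 kPa.
Net ultimate: q_net = 2531.2 − 38.232 = 2493 kPa.
q_all(net) = 2493 / 2 = 1246.5 kPa.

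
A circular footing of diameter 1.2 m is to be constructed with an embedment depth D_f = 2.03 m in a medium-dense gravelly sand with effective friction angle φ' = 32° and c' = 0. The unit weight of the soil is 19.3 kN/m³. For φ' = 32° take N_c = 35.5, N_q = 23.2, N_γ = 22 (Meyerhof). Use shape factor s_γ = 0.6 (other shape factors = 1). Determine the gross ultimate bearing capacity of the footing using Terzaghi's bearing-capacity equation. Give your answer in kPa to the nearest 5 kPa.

q = γ·D_f = 19.3 × 2.03 = 39.179 kPa.
q·N_q = 39.179 × 23.2 = 908.95 kPa
0.5·γ·B·N_γ·s_γ = 0.5 × 19.3 × 1.2 × 22 × 0.6 = 152.86 kPa
q_ult = 908.95 + 152.86 = 1061.8 kPa.

q_ult ≈ 1060 kPa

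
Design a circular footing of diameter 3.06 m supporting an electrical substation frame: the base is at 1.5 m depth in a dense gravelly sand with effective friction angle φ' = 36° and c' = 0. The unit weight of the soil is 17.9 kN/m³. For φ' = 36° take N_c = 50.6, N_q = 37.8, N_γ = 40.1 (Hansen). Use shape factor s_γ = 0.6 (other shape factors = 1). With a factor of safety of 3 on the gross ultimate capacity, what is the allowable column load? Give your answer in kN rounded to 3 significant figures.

q = γ·D_f = 17.9 × 1.5 = 26.85 kPa.
q·N_q = 26.85 × 37.8 = 1014.9 kPa
0.5·γ·B·N_γ·s_γ = 0.5 × 17.9 × 3.06 × 40.1 × 0.6 = 658.93 kPa
q_ult = 1014.9 + 658.93 = 1673.9 kPa.
Gross allowable pressure q_all = 1673.9 / 3 = 557.95 kPa.
Footing area = 7.3542 m², so allowable column load = 557.95 × 7.3542 = 4103.3 kN.

P_all ≈ 4100 kN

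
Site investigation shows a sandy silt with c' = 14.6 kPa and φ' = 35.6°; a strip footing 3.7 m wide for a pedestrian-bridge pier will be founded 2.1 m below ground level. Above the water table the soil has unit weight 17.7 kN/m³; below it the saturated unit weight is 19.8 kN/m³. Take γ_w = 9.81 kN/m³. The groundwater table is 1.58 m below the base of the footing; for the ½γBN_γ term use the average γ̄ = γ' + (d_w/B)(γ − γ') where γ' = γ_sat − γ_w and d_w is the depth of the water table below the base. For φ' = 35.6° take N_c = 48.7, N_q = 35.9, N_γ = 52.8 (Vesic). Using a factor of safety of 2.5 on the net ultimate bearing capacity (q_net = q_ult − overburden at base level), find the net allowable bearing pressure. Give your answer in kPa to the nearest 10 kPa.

Effective surcharge at the founding depth q = γ·D_f = 17.7 × 2.1 = 37.17 kPa.
With d_w = 1.58 m < B, γ̄ = 9.99 + (1.58/3.7) × (17.7 − 9.99) = 13.282 kN/m³.
q_ult = c·N_c + q·N_q + 0.5·γ·B·N_γ
     = 14.6 × 48.7 + 37.17 × 35.9 + 0.5 × 13.282 × 3.7 × 52.8
     = 711.02 + 1334.4 + 1297.4 = 3342.8 kPa.
q_net = 3342.8 − 37.17 = 3305.7 kPa.
q_all(net) = 3305.7 / 2.5 = 1322.3 kPa.

q_all(net) ≈ 1320 kPa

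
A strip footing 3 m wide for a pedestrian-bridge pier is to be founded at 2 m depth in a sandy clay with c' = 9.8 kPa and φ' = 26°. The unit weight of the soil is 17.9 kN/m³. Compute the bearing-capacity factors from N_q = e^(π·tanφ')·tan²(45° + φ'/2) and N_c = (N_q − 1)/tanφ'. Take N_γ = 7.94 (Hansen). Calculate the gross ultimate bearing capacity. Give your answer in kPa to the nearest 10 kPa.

q_ult ≈ 860 kPa

tan26° = 0.4877, so N_q = e^(π×0.4877)·tan²(58°) = 4.629 × 2.561 = 11.85.
N_c = (11.85 − 1)/tan26° = 22.25.
q = γ·D_f = 17.9 × 2 = 35.8 kPa.
c·N_c = 9.8 × 22.254 = 218.09 kPa
q·N_q = 35.8 × 11.854 = 424.38 kPa
0.5·γ·B·N_γ = 0.5 × 17.9 × 3 × 7.94 = 213.19 kPa
q_ult = 218.09 + 424.38 + 213.19 = 855.66 kPa.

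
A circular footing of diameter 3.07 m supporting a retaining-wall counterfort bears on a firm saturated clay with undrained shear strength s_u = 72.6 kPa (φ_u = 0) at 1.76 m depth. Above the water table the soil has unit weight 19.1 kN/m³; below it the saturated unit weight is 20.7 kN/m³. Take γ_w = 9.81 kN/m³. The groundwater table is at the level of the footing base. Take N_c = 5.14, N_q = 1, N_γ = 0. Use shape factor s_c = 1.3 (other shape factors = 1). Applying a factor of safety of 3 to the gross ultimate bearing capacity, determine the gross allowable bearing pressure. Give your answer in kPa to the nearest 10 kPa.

Overburden at base level: q = 19.1 × 1.76 = 33.616 kPa.
Cohesion term c·N_c·s_c = 72.6 × 5.14 × 1.3 = 485.11 kPa; surcharge term q·N_q = 33.616 × 1 = 33.616 kPa.
q_ult = 485.11 + 33.616 = 518.73 kPa.
q_all = q_ult / FS = 518.73 / 3 = 172.91 kPa.

q_all ≈ 170 kPa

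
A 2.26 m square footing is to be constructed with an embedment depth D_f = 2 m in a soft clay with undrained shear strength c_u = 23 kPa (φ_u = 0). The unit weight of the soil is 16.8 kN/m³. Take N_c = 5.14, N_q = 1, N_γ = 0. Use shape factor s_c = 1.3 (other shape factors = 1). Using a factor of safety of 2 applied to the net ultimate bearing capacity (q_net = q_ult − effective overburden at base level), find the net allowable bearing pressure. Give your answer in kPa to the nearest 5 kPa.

Overburden at base level: q = 16.8 × 2 = 33.6 kPa.
Cohesion term c·N_c·s_c = 23 × 5.14 × 1.3 = 153.69 kPa; surcharge term q·N_q = 33.6 × 1 = 33.6 kPa.
q_ult = 153.69 + 33.6 = 187.29 kPa.
Net ultimate: q_net = 187.29 − 33.6 = 153.69 kPa.
q_all(net) = 153.69 / 2 = 76.843 kPa.

q_all(net) ≈ 75 kPa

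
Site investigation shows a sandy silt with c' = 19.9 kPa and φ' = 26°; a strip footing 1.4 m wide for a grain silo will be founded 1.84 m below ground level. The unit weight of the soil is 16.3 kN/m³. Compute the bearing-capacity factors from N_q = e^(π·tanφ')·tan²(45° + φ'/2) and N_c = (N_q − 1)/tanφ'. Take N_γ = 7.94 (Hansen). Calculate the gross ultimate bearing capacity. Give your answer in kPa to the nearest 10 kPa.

tan26° = 0.4877, so N_q = e^(π×0.4877)·tan²(58°) = 4.629 × 2.561 = 11.85.
N_c = (11.85 − 1)/tan26° = 22.25.
Effective surcharge at the founding depth q = γ·D_f = 16.3 × 1.84 = 29.992 kPa.
q_ult = c·N_c + q·N_q + 0.5·γ·B·N_γ
     = 19.9 × 22.254 + 29.992 × 11.854 + 0.5 × 16.3 × 1.4 × 7.94
     = 442.86 + 355.53 + 90.595 = 888.99 kPa.

q_ult ≈ 890 kPa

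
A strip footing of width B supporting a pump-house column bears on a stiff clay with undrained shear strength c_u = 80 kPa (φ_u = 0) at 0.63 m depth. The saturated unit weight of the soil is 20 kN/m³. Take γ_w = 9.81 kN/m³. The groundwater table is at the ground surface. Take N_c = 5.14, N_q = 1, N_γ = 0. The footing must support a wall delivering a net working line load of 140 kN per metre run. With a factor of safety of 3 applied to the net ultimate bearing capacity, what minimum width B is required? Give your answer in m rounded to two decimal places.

B = 1.02 m

γ' = 20 − 9.81 = 10.19 kN/m³ (submerged throughout). q = 10.19 × 0.63 = 6.4197 kPa.
c·N_c = 80 × 5.14 = 411.2 kPa
q·N_q = 6.4197 × 1 = 6.4197 kPa
q_ult = 411.2 + 6.4197 = 417.62 kPa.
For φ = 0 the ½γBN_γ term vanishes, so q_ult is independent of B. q_net = 417.62 − 6.4197 = 411.2 kPa; q_all(net) = 411.2/3 = 137.07 kPa.
Required width B = w / q_all(net) = 140 / 137.07 = 1.021 m.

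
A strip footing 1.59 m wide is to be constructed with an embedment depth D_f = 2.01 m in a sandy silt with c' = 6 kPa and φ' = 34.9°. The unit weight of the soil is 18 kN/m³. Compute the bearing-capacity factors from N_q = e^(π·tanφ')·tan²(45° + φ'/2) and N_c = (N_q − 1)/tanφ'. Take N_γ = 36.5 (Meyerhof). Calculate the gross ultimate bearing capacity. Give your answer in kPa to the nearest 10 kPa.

tan34.9° = 0.6976, so N_q = e^(π×0.6976)·tan²(62.45°) = 8.95 × 3.674 = 32.89.
N_c = (32.89 − 1)/tan34.9° = 45.71.
Effective surcharge at the founding depth q = γ·D_f = 18 × 2.01 = 36.18 kPa.
q_ult = c·N_c + q·N_q + 0.5·γ·B·N_γ
     = 6 × 45.706 + 36.18 × 32.885 + 0.5 × 18 × 1.59 × 36.5
     = 274.24 + 1189.8 + 522.32 = 1986.3 kPa.

q_ult ≈ 1990 kPa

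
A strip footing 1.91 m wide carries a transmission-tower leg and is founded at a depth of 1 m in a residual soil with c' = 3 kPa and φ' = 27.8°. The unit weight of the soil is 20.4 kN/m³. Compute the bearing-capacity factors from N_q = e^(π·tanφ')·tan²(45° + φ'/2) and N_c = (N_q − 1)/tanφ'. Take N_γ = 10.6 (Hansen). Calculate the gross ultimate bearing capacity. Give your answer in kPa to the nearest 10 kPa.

q_ult ≈ 580 kPa

tan27.8° = 0.5272, so N_q = e^(π×0.5272)·tan²(58.9°) = 5.24 × 2.748 = 14.4.
N_c = (14.4 − 1)/tan27.8° = 25.42.
q = γ·D_f = 20.4 × 1 = 20.4 kPa.
c·N_c = 3 × 25.416 = 76.249 kPa
q·N_q = 20.4 × 14.4 = 293.77 kPa
0.5·γ·B·N_γ = 0.5 × 20.4 × 1.91 × 10.6 = 206.51 kPa
q_ult = 76.249 + 293.77 + 206.51 = 576.53 kPa.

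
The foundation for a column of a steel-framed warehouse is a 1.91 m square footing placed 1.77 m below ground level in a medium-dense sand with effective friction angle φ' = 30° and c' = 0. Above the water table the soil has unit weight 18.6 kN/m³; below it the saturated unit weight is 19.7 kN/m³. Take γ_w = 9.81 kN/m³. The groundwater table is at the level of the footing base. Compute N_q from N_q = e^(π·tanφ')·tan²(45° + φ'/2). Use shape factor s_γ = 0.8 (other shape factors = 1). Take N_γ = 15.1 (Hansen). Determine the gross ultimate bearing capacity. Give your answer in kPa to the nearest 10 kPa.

tan30° = 0.5774, so N_q = e^(π×0.5774)·tan²(60°) = 6.134 × 3.0 = 18.4.
Overburden at base level: q = 18.6 × 1.77 = 32.922 kPa.
Below the base the soil is submerged, so the ½γBN_γ term uses γ' = 19.7 − 9.81 = 9.89 kN/m³.
Surcharge term q·N_q = 32.922 × 18.401 = 605.8 kPa; self-weight term 0.5·γ·B·N_γ·s_γ = 0.5 × 9.89 × 1.91 × 15.1 × 0.8 = 114.09 kPa.
q_ult = 605.8 + 114.09 = 719.9 kPa.

q_ult ≈ 720 kPa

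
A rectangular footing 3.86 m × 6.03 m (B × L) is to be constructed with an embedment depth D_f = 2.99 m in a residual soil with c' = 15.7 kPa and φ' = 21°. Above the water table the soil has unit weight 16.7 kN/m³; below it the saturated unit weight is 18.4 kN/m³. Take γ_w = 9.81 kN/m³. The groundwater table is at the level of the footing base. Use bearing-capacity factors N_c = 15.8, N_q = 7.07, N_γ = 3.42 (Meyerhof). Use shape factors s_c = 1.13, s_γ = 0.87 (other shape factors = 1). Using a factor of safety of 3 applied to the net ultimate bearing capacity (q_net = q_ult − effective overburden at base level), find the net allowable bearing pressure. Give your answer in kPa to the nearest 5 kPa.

q_all(net) ≈ 210 kPa

Effective surcharge at the founding depth q = γ·D_f = 16.7 × 2.99 = 49.933 kPa.
The water table coincides with the base, so in the self-weight term γ → γ' = 8.59 kN/m³.
q_ult = c·N_c·s_c + q·N_q + 0.5·γ·B·N_γ·s_γ
     = 15.7 × 15.8 × 1.13 + 49.933 × 7.07 + 0.5 × 8.59 × 3.86 × 3.42 × 0.87
     = 280.31 + 353.03 + 49.328 = 682.66 kPa.
Net ultimate: q_net = 682.66 − 49.933 = 632.73 kPa.
q_all(net) = 632.73 / 3 = 210.91 kPa.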